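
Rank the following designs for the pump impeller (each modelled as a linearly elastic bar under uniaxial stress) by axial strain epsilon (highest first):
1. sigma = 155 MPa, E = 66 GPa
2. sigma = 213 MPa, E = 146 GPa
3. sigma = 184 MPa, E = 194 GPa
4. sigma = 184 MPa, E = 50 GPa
Model: a linearly elastic bar under uniaxial stress, so epsilon = sigma / E (SI units).
  Case 1: epsilon = (1.55 × 10⁸) / (6.6 × 10¹⁰) = 0.002348
  Case 2: epsilon = (2.13 × 10⁸) / (1.46 × 10¹¹) = 0.001459
  Case 3: epsilon = (1.84 × 10⁸) / (1.94 × 10¹¹) = 0.0009485
  Case 4: epsilon = (1.84 × 10⁸) / (5 × 10¹⁰) = 0.00368
Ordering: 0.00368 (case 4) > 0.002348 (case 1) > 0.001459 (case 2) > 0.0009485 (case 3)
Final answer: 4, 1, 2, 3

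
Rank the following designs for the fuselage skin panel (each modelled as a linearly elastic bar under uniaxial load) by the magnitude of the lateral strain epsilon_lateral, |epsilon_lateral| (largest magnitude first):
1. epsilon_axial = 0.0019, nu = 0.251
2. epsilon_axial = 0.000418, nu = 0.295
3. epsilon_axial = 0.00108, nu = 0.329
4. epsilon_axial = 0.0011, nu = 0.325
Model: a linearly elastic bar under uniaxial load, so epsilon_lateral = -nu·epsilon_axial (SI units).
  Case 1: epsilon_lateral = -(0.251 × 0.0019) = -0.0004769
  Case 2: epsilon_lateral = -(0.295 × 0.000418) = -0.0001233
  Case 3: epsilon_lateral = -(0.329 × 0.00108) = -0.0003553
  Case 4: epsilon_lateral = -(0.325 × 0.0011) = -0.0003575
Ordering by |epsilon_lateral|: 0.0004769 (case 1) > 0.0003575 (case 4) > 0.0003553 (case 3) > 0.0001233 (case 2)
Final answer: 1, 4, 3, 2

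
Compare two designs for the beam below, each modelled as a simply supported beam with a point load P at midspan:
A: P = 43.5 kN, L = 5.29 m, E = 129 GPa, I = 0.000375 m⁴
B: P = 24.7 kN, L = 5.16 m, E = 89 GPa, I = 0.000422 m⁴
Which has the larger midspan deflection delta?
Model: a simply supported beam with a point load P at midspan, so delta = (P·L^3) / (48·E·I) (SI units).
  A: delta = (43500 × 5.29^3) / (48 × (1.29 × 10¹¹) × 0.000375) = 0.002773 m = 2.773 mm
  B: delta = (24700 × 5.16^3) / (48 × (8.9 × 10¹⁰) × 0.000422) = 0.001882 m = 1.882 mm
2.773 mm > 1.882 mm, so A is larger.
Final answer: A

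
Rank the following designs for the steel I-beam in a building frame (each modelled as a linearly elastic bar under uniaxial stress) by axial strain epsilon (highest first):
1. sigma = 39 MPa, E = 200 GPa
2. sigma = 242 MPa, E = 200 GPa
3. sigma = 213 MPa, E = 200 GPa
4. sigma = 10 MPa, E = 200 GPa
Model: a linearly elastic bar under uniaxial stress, so epsilon = sigma / E (SI units).
  Case 1: epsilon = (3.9 × 10⁷) / (2 × 10¹¹) = 0.000195
  Case 2: epsilon = (2.42 × 10⁸) / (2 × 10¹¹) = 0.00121
  Case 3: epsilon = (2.13 × 10⁸) / (2 × 10¹¹) = 0.001065
  Case 4: epsilon = (1 × 10⁷) / (2 × 10¹¹) = 5 × 10⁻⁵
Ordering: 0.00121 (case 2) > 0.001065 (case 3) > 0.000195 (case 1) > 5 × 10⁻⁵ (case 4)
Final answer: 2, 3, 1, 4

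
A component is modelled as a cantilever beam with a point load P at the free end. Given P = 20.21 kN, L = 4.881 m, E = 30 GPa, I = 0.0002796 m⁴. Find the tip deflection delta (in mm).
Model: a cantilever beam with a point load P at the free end, so delta = (P·L^3) / (3·E·I).
Convert to SI units:
  P = 20.21 kN = 20210 N
  E = 30 GPa = 3 × 10¹⁰ Pa
Substitute:
  delta = (20210 × 4.881^3) / (3 × (3 × 10¹⁰) × 0.0002796)
  delta = 0.09339 m
Convert: delta = 0.09339 m = 93.39 mm
Final answer: delta = 93.39 mm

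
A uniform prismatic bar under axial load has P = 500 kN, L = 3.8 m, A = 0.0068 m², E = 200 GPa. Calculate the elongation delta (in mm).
Model: a uniform prismatic bar under axial load, so delta = (P·L) / (A·E).
Convert to SI units:
  P = 500 kN = 500000 N
  E = 200 GPa = 2 × 10¹¹ Pa
Substitute:
  delta = (500000 × 3.8) / (0.0068 × (2 × 10¹¹))
  delta = 0.001397 m
Convert: delta = 0.001397 m = 1.397 mm
Final answer: delta = 1.397 mm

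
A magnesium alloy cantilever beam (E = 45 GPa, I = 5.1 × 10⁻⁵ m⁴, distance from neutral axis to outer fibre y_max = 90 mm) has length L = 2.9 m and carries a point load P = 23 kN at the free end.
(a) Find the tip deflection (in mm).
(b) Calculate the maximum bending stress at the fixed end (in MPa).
(a) Tip deflection of a cantilever with an end point load: δ = P·L^3 / (3·E·I). Convert P = 23 kN = 23000 N, E = 45 GPa = 4.5 × 10¹⁰ Pa.
  δ = (23000 × 2.9^3) / (3 × (4.5 × 10¹⁰) × (5.1 × 10⁻⁵)) = 0.08147 m = 81.47 mm
(b) Maximum bending moment at the fixed end: M = P·L = 23000 × 2.9 = 66700 N·m. Convert y_max = 90 mm = 0.09 m.
  σ = M·y_max / I = (66700 × 0.09) / (5.1 × 10⁻⁵) = 1.177 × 10⁸ Pa = 117.7 MPa
Final answer: (a) δ = 81.47 mm, (b) σ = 117.7 MPa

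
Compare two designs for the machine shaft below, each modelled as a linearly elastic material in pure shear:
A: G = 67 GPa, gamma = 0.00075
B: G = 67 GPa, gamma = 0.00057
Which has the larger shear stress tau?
Model: a linearly elastic material in pure shear, so tau = G·gamma (SI units).
  A: tau = (6.7 × 10¹⁰) × 0.00075 = 5.025 × 10⁷ Pa = 50.25 MPa
  B: tau = (6.7 × 10¹⁰) × 0.00057 = 3.819 × 10⁷ Pa = 38.19 MPa
50.25 MPa > 38.19 MPa, so A is larger.
Final answer: A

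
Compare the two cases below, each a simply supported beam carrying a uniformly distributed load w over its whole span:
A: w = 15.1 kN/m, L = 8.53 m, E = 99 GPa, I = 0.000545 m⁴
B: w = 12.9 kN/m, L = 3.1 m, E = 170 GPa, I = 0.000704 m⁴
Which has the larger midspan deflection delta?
Model: a simply supported beam carrying a uniformly distributed load w over its whole span, so delta = (5·w·L^4) / (384·E·I) (SI units).
  A: delta = (5 × 15100 × 8.53^4) / (384 × (9.9 × 10¹⁰) × 0.000545) = 0.01929 m = 19.29 mm
  B: delta = (5 × 12900 × 3.1^4) / (384 × (1.7 × 10¹¹) × 0.000704) = 0.0001296 m = 0.1296 mm
19.29 mm > 0.1296 mm, so A is larger.
Final answer: A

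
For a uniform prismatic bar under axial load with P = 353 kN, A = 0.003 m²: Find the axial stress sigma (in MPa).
Model: a uniform prismatic bar under axial load, so sigma = P / A.
Convert to SI units:
  P = 353 kN = 353000 N
Substitute:
  sigma = 353000 / 0.003
  sigma = 1.177 × 10⁸ Pa
Convert: sigma = 1.177 × 10⁸ Pa = 117.7 MPa
Final answer: sigma = 117.7 MPa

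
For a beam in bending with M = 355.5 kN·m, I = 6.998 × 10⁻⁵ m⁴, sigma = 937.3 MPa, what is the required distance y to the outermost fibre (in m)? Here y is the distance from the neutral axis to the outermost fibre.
Model: a beam in bending, so sigma = (M·y) / I.
Solve for y: y = (sigma·I) / M.
Convert to SI units:
  M = 355.5 kN·m = 355500 N·m
  sigma = 937.3 MPa = 9.373 × 10⁸ Pa
Substitute:
  y = ((9.373 × 10⁸) × (6.998 × 10⁻⁵)) / 355500
  y = 0.1845 m
Final answer: y = 0.1845 m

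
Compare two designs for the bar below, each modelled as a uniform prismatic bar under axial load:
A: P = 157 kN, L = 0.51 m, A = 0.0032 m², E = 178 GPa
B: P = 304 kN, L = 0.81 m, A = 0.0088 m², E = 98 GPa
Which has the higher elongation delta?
Model: a uniform prismatic bar under axial load, so delta = (P·L) / (A·E) (SI units).
  A: delta = (157000 × 0.51) / (0.0032 × (1.78 × 10¹¹)) = 0.0001406 m = 0.1406 mm
  B: delta = (304000 × 0.81) / (0.0088 × (9.8 × 10¹⁰)) = 0.0002855 m = 0.2855 mm
0.2855 mm > 0.1406 mm, so B is larger.
Final answer: B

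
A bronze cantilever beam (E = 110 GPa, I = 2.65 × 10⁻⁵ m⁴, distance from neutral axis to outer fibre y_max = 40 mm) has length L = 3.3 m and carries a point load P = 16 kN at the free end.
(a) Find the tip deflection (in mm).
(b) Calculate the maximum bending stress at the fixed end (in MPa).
(a) Tip deflection of a cantilever with an end point load: δ = P·L^3 / (3·E·I). Convert P = 16 kN = 16000 N, E = 110 GPa = 1.1 × 10¹¹ Pa.
  δ = (16000 × 3.3^3) / (3 × (1.1 × 10¹¹) × (2.65 × 10⁻⁵)) = 0.06575 m = 65.75 mm
(b) Maximum bending moment at the fixed end: M = P·L = 16000 × 3.3 = 52800 N·m. Convert y_max = 40 mm = 0.04 m.
  σ = M·y_max / I = (52800 × 0.04) / (2.65 × 10⁻⁵) = 7.97 × 10⁷ Pa = 79.7 MPa
Final answer: (a) δ = 65.75 mm, (b) σ = 79.7 MPa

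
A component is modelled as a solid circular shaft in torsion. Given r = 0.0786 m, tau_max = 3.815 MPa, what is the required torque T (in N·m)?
Model: a solid circular shaft in torsion, so tau_max = (2·T) / (π·r^3).
Solve for T: T = (π·tau_max·r^3) / 2.
Convert to SI units:
  tau_max = 3.815 MPa = 3.815 × 10⁶ Pa
Substitute:
  T = (π × (3.815 × 10⁶) × 0.0786^3) / 2
  T = 2910 N·m
Final answer: T = 2910 N·m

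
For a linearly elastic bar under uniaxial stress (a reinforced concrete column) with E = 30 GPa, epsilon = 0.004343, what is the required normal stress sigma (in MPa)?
Model: a linearly elastic bar under uniaxial stress, so epsilon = sigma / E.
Solve for sigma: sigma = epsilon·E.
Convert to SI units:
  E = 30 GPa = 3 × 10¹⁰ Pa
Substitute:
  sigma = 0.004343 × (3 × 10¹⁰)
  sigma = 1.303 × 10⁸ Pa
Convert: sigma = 1.303 × 10⁸ Pa = 130.3 MPa
Final answer: sigma = 130.3 MPa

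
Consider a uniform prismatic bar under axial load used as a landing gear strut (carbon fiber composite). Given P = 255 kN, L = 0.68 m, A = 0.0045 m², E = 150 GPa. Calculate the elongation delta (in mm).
Model: a uniform prismatic bar under axial load, so delta = (P·L) / (A·E).
Convert to SI units:
  P = 255 kN = 255000 N
  E = 150 GPa = 1.5 × 10¹¹ Pa
Substitute:
  delta = (255000 × 0.68) / (0.0045 × (1.5 × 10¹¹))
  delta = 0.0002569 m
Convert: delta = 0.0002569 m = 0.2569 mm
Final answer: delta = 0.2569 mm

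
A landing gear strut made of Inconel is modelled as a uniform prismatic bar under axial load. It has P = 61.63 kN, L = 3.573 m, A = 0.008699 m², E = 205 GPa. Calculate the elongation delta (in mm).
Model: a uniform prismatic bar under axial load, so delta = (P·L) / (A·E).
Convert to SI units:
  P = 61.63 kN = 61630 N
  E = 205 GPa = 2.05 × 10¹¹ Pa
Substitute:
  delta = (61630 × 3.573) / (0.008699 × (2.05 × 10¹¹))
  delta = 0.0001235 m
Convert: delta = 0.0001235 m = 0.1235 mm
Final answer: delta = 0.1235 mm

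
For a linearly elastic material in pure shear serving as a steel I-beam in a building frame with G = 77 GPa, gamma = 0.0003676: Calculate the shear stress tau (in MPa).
Model: a linearly elastic material in pure shear, so tau = G·gamma.
Convert to SI units:
  G = 77 GPa = 7.7 × 10¹⁰ Pa
Substitute:
  tau = (7.7 × 10¹⁰) × 0.0003676
  tau = 2.831 × 10⁷ Pa
Convert: tau = 2.831 × 10⁷ Pa = 28.31 MPa
Final answer: tau = 28.31 MPa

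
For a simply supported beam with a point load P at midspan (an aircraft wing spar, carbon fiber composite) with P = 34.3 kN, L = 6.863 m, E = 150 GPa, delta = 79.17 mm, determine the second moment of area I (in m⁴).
Model: a simply supported beam with a point load P at midspan, so delta = (P·L^3) / (48·E·I).
Solve for I: I = (P·L^3) / (48·delta·E).
Convert to SI units:
  P = 34.3 kN = 34300 N
  E = 150 GPa = 1.5 × 10¹¹ Pa
  delta = 79.17 mm = 0.07917 m
Substitute:
  I = (34300 × 6.863^3) / (48 × 0.07917 × (1.5 × 10¹¹))
  I = 1.945 × 10⁻⁵ m⁴
Final answer: I = 1.945 × 10⁻⁵ m⁴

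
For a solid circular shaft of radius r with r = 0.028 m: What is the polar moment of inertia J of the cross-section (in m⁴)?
Model: a solid circular shaft of radius r, so J = (π·r^4) / 2.
Substitute:
  J = (π × 0.028^4) / 2
  J = 9.655 × 10⁻⁷ m⁴
Final answer: J = 9.655 × 10⁻⁷ m⁴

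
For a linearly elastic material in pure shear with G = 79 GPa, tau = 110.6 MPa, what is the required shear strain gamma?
Model: a linearly elastic material in pure shear, so tau = G·gamma.
Solve for gamma: gamma = tau / G.
Convert to SI units:
  G = 79 GPa = 7.9 × 10¹⁰ Pa
  tau = 110.6 MPa = 1.106 × 10⁸ Pa
Substitute:
  gamma = (1.106 × 10⁸) / (7.9 × 10¹⁰)
  gamma = 0.0014
Final answer: gamma = 0.0014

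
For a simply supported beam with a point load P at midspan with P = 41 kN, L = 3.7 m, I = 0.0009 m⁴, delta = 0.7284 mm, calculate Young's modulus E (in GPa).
Model: a simply supported beam with a point load P at midspan, so delta = (P·L^3) / (48·E·I).
Solve for E: E = (P·L^3) / (48·delta·I).
Convert to SI units:
  P = 41 kN = 41000 N
  delta = 0.7284 mm = 0.0007284 m
Substitute:
  E = (41000 × 3.7^3) / (48 × 0.0007284 × 0.0009)
  E = 6.6 × 10¹⁰ Pa
Convert: E = 6.6 × 10¹⁰ Pa = 66 GPa
Final answer: E = 66 GPa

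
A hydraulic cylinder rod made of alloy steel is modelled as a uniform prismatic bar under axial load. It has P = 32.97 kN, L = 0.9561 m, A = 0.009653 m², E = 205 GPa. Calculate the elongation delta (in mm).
Model: a uniform prismatic bar under axial load, so delta = (P·L) / (A·E).
Convert to SI units:
  P = 32.97 kN = 32970 N
  E = 205 GPa = 2.05 × 10¹¹ Pa
Substitute:
  delta = (32970 × 0.9561) / (0.009653 × (2.05 × 10¹¹))
  delta = 1.593 × 10⁻⁵ m
Convert: delta = 1.593 × 10⁻⁵ m = 0.01593 mm
Final answer: delta = 0.01593 mm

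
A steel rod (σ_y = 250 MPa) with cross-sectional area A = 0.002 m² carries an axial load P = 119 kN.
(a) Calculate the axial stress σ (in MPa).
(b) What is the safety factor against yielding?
(a) Axial stress σ = P/A. Convert P = 119 kN = 119000 N.
  σ = 119000 / 0.002 = 5.95 × 10⁷ Pa = 59.5 MPa
(b) Safety factor SF = σ_y/σ = 250 / 59.5 = 4.202
Final answer: (a) σ = 59.5 MPa, (b) SF = 4.202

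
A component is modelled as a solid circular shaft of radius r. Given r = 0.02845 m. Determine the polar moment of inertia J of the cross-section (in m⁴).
Model: a solid circular shaft of radius r, so J = (π·r^4) / 2.
Substitute:
  J = (π × 0.02845^4) / 2
  J = 1.029 × 10⁻⁶ m⁴
Final answer: J = 1.029 × 10⁻⁶ m⁴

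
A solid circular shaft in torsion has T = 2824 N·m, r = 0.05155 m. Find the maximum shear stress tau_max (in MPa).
Model: a solid circular shaft in torsion, so tau_max = (2·T) / (π·r^3).
Substitute:
  tau_max = (2 × 2824) / (π × 0.05155^3)
  tau_max = 1.312 × 10⁷ Pa
Convert: tau_max = 1.312 × 10⁷ Pa = 13.12 MPa
Final answer: tau_max = 13.12 MPa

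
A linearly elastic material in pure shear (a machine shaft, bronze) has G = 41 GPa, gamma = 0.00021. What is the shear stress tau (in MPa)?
Model: a linearly elastic material in pure shear, so tau = G·gamma.
Convert to SI units:
  G = 41 GPa = 4.1 × 10¹⁰ Pa
Substitute:
  tau = (4.1 × 10¹⁰) × 0.00021
  tau = 8.61 × 10⁶ Pa
Convert: tau = 8.61 × 10⁶ Pa = 8.61 MPa
Final answer: tau = 8.61 MPa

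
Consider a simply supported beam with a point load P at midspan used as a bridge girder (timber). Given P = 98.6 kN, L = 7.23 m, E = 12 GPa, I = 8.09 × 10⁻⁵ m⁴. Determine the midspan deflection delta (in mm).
Model: a simply supported beam with a point load P at midspan, so delta = (P·L^3) / (48·E·I).
Convert to SI units:
  P = 98.6 kN = 98600 N
  E = 12 GPa = 1.2 × 10¹⁰ Pa
Substitute:
  delta = (98600 × 7.23^3) / (48 × (1.2 × 10¹⁰) × (8.09 × 10⁻⁵))
  delta = 0.7997 m
Convert: delta = 0.7997 m = 799.7 mm
Final answer: delta = 799.7 mm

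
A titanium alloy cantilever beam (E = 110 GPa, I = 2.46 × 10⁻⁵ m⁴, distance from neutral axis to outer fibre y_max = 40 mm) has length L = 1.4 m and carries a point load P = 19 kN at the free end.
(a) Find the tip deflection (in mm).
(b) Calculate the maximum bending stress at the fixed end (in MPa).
(a) Tip deflection of a cantilever with an end point load: δ = P·L^3 / (3·E·I). Convert P = 19 kN = 19000 N, E = 110 GPa = 1.1 × 10¹¹ Pa.
  δ = (19000 × 1.4^3) / (3 × (1.1 × 10¹¹) × (2.46 × 10⁻⁵)) = 0.006422 m = 6.422 mm
(b) Maximum bending moment at the fixed end: M = P·L = 19000 × 1.4 = 26600 N·m. Convert y_max = 40 mm = 0.04 m.
  σ = M·y_max / I = (26600 × 0.04) / (2.46 × 10⁻⁵) = 4.325 × 10⁷ Pa = 43.25 MPa
Final answer: (a) δ = 6.422 mm, (b) σ = 43.25 MPa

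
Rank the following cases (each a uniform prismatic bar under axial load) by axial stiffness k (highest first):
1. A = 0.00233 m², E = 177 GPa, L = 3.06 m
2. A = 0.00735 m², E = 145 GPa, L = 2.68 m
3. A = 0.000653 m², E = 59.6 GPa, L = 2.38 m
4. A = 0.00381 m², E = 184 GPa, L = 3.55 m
Model: a uniform prismatic bar under axial load, so k = (A·E) / L (SI units).
  Case 1: k = (0.00233 × (1.77 × 10¹¹)) / 3.06 = 1.348 × 10⁸ N/m = 134.8 MN/m
  Case 2: k = (0.00735 × (1.45 × 10¹¹)) / 2.68 = 3.977 × 10⁸ N/m = 397.7 MN/m
  Case 3: k = (0.000653 × (5.96 × 10¹⁰)) / 2.38 = 1.635 × 10⁷ N/m = 16.35 MN/m
  Case 4: k = (0.00381 × (1.84 × 10¹¹)) / 3.55 = 1.975 × 10⁸ N/m = 197.5 MN/m
Ordering: 397.7 MN/m (case 2) > 197.5 MN/m (case 4) > 134.8 MN/m (case 1) > 16.35 MN/m (case 3)
Final answer: 2, 4, 1, 3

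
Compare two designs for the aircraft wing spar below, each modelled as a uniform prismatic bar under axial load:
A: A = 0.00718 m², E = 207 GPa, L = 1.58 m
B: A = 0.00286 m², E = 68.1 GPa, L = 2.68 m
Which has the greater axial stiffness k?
Model: a uniform prismatic bar under axial load, so k = (A·E) / L (SI units).
  A: k = (0.00718 × (2.07 × 10¹¹)) / 1.58 = 9.407 × 10⁸ N/m = 940.7 MN/m
  B: k = (0.00286 × (6.81 × 10¹⁰)) / 2.68 = 7.267 × 10⁷ N/m = 72.67 MN/m
940.7 MN/m > 72.67 MN/m, so A is larger.
Final answer: A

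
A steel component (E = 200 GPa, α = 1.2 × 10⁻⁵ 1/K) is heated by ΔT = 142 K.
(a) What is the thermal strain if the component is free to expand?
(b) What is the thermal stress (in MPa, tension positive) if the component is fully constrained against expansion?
(a) Free thermal strain ε_th = α·ΔT = (1.2 × 10⁻⁵) × 142 = 0.001704
(b) Fully constrained, the expansion is suppressed, so σ = -E·α·ΔT. Convert E = 200 GPa = 2 × 10¹¹ Pa.
  σ = -(2 × 10¹¹) × (1.2 × 10⁻⁵) × 142 = -3.408 × 10⁸ Pa = -340.8 MPa (compressive)
Final answer: (a) ε_th = 0.001704, (b) σ = -340.8 MPa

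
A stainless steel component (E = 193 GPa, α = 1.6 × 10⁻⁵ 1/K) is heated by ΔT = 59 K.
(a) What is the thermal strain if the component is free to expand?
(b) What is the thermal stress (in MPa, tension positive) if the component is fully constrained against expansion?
(a) Free thermal strain ε_th = α·ΔT = (1.6 × 10⁻⁵) × 59 = 0.000944
(b) Fully constrained, the expansion is suppressed, so σ = -E·α·ΔT. Convert E = 193 GPa = 1.93 × 10¹¹ Pa.
  σ = -(1.93 × 10¹¹) × (1.6 × 10⁻⁵) × 59 = -1.822 × 10⁸ Pa = -182.2 MPa (compressive)
Final answer: (a) ε_th = 0.000944, (b) σ = -182.2 MPa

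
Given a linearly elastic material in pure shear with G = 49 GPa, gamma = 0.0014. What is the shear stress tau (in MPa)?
Model: a linearly elastic material in pure shear, so tau = G·gamma.
Convert to SI units:
  G = 49 GPa = 4.9 × 10¹⁰ Pa
Substitute:
  tau = (4.9 × 10¹⁰) × 0.0014
  tau = 6.86 × 10⁷ Pa
Convert: tau = 6.86 × 10⁷ Pa = 68.6 MPa
Final answer: tau = 68.6 MPa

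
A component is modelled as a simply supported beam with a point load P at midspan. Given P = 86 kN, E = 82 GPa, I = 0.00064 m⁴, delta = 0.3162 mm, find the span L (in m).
Model: a simply supported beam with a point load P at midspan, so delta = (P·L^3) / (48·E·I).
Solve for L: L = ((48·delta·E·I) / P)^(1/3).
Convert to SI units:
  P = 86 kN = 86000 N
  E = 82 GPa = 8.2 × 10¹⁰ Pa
  delta = 0.3162 mm = 0.0003162 m
Substitute:
  L = ((48 × 0.0003162 × (8.2 × 10¹⁰) × 0.00064) / 86000)^(1/3)
  L = 2.1 m
Final answer: L = 2.1 m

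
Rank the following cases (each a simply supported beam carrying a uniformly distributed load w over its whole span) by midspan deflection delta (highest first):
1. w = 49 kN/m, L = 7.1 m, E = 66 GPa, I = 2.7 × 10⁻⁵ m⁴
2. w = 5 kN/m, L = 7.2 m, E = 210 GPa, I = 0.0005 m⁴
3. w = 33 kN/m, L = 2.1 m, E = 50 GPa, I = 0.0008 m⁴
Model: a simply supported beam carrying a uniformly distributed load w over its whole span, so delta = (5·w·L^4) / (384·E·I) (SI units).
  Case 1: delta = (5 × 49000 × 7.1^4) / (384 × (6.6 × 10¹⁰) × (2.7 × 10⁻⁵)) = 0.9098 m = 909.8 mm
  Case 2: delta = (5 × 5000 × 7.2^4) / (384 × (2.1 × 10¹¹) × 0.0005) = 0.001666 m = 1.666 mm
  Case 3: delta = (5 × 33000 × 2.1^4) / (384 × (5 × 10¹⁰) × 0.0008) = 0.0002089 m = 0.2089 mm
Ordering: 909.8 mm (case 1) > 1.666 mm (case 2) > 0.2089 mm (case 3)
Final answer: 1, 2, 3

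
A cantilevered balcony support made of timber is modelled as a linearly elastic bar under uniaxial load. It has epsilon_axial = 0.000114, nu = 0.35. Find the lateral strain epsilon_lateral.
Model: a linearly elastic bar under uniaxial load, so epsilon_lateral = -nu·epsilon_axial.
Substitute:
  epsilon_lateral = -(0.35 × 0.000114)
  epsilon_lateral = -3.99 × 10⁻⁵
Final answer: epsilon_lateral = -3.99 × 10⁻⁵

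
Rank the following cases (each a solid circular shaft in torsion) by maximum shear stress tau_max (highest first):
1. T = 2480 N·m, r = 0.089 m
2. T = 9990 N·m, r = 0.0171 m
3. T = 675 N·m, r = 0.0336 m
Model: a solid circular shaft in torsion, so tau_max = (2·T) / (π·r^3) (SI units).
  Case 1: tau_max = (2 × 2480) / (π × 0.089^3) = 2.24 × 10⁶ Pa = 2.24 MPa
  Case 2: tau_max = (2 × 9990) / (π × 0.0171^3) = 1.272 × 10⁹ Pa = 1272 MPa
  Case 3: tau_max = (2 × 675) / (π × 0.0336^3) = 1.133 × 10⁷ Pa = 11.33 MPa
Ordering: 1272 MPa (case 2) > 11.33 MPa (case 3) > 2.24 MPa (case 1)
Final answer: 2, 3, 1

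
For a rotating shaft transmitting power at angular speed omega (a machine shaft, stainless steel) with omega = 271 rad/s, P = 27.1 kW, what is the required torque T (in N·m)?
Model: a rotating shaft transmitting power at angular speed omega, so P = T·omega.
Solve for T: T = P / omega.
Convert to SI units:
  P = 27.1 kW = 27100 W
Substitute:
  T = 27100 / 271
  T = 100 N·m
Final answer: T = 100 N·m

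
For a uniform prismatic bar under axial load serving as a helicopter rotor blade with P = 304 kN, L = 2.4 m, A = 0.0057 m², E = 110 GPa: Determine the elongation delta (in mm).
Model: a uniform prismatic bar under axial load, so delta = (P·L) / (A·E).
Convert to SI units:
  P = 304 kN = 304000 N
  E = 110 GPa = 1.1 × 10¹¹ Pa
Substitute:
  delta = (304000 × 2.4) / (0.0057 × (1.1 × 10¹¹))
  delta = 0.001164 m
Convert: delta = 0.001164 m = 1.164 mm
Final answer: delta = 1.164 mm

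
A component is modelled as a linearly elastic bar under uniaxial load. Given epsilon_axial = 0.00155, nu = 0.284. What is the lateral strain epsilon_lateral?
Model: a linearly elastic bar under uniaxial load, so epsilon_lateral = -nu·epsilon_axial.
Substitute:
  epsilon_lateral = -(0.284 × 0.00155)
  epsilon_lateral = -0.0004402
Final answer: epsilon_lateral = -0.0004402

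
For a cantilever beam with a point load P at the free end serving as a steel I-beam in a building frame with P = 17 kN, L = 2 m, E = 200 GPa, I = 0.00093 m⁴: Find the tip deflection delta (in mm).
Model: a cantilever beam with a point load P at the free end, so delta = (P·L^3) / (3·E·I).
Convert to SI units:
  P = 17 kN = 17000 N
  E = 200 GPa = 2 × 10¹¹ Pa
Substitute:
  delta = (17000 × 2^3) / (3 × (2 × 10¹¹) × 0.00093)
  delta = 0.0002437 m
Convert: delta = 0.0002437 m = 0.2437 mm
Final answer: delta = 0.2437 mm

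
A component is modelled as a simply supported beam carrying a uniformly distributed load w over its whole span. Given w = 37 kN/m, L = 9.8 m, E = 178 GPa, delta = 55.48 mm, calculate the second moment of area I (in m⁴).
Model: a simply supported beam carrying a uniformly distributed load w over its whole span, so delta = (5·w·L^4) / (384·E·I).
Solve for I: I = (5·w·L^4) / (384·delta·E).
Convert to SI units:
  w = 37 kN/m = 37000 N/m
  E = 178 GPa = 1.78 × 10¹¹ Pa
  delta = 55.48 mm = 0.05548 m
Substitute:
  I = (5 × 37000 × 9.8^4) / (384 × 0.05548 × (1.78 × 10¹¹))
  I = 0.00045 m⁴
Final answer: I = 0.00045 m⁴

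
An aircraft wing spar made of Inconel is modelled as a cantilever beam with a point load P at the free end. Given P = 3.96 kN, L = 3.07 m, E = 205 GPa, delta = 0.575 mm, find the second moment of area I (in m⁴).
Model: a cantilever beam with a point load P at the free end, so delta = (P·L^3) / (3·E·I).
Solve for I: I = (P·L^3) / (3·delta·E).
Convert to SI units:
  P = 3.96 kN = 3960 N
  E = 205 GPa = 2.05 × 10¹¹ Pa
  delta = 0.575 mm = 0.000575 m
Substitute:
  I = (3960 × 3.07^3) / (3 × 0.000575 × (2.05 × 10¹¹))
  I = 0.000324 m⁴
Final answer: I = 0.000324 m⁴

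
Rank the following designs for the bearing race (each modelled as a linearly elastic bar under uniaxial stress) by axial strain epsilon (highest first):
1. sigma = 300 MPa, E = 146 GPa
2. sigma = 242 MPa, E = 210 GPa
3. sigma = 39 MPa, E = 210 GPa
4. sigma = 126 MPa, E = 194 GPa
Model: a linearly elastic bar under uniaxial stress, so epsilon = sigma / E (SI units).
  Case 1: epsilon = (3 × 10⁸) / (1.46 × 10¹¹) = 0.002055
  Case 2: epsilon = (2.42 × 10⁸) / (2.1 × 10¹¹) = 0.001152
  Case 3: epsilon = (3.9 × 10⁷) / (2.1 × 10¹¹) = 0.0001857
  Case 4: epsilon = (1.26 × 10⁸) / (1.94 × 10¹¹) = 0.0006495
Ordering: 0.002055 (case 1) > 0.001152 (case 2) > 0.0006495 (case 4) > 0.0001857 (case 3)
Final answer: 1, 2, 4, 3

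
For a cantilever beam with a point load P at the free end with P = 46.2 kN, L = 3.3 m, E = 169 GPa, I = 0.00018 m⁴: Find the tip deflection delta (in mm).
Model: a cantilever beam with a point load P at the free end, so delta = (P·L^3) / (3·E·I).
Convert to SI units:
  P = 46.2 kN = 46200 N
  E = 169 GPa = 1.69 × 10¹¹ Pa
Substitute:
  delta = (46200 × 3.3^3) / (3 × (1.69 × 10¹¹) × 0.00018)
  delta = 0.01819 m
Convert: delta = 0.01819 m = 18.19 mm
Final answer: delta = 18.19 mm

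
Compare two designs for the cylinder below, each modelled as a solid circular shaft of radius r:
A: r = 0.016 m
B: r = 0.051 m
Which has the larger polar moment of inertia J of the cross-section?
Model: a solid circular shaft of radius r, so J = (π·r^4) / 2 (SI units).
  A: J = (π × 0.016^4) / 2 = 1.029 × 10⁻⁷ m⁴
  B: J = (π × 0.051^4) / 2 = 1.063 × 10⁻⁵ m⁴
1.063 × 10⁻⁵ m⁴ > 1.029 × 10⁻⁷ m⁴, so B is larger.
Final answer: B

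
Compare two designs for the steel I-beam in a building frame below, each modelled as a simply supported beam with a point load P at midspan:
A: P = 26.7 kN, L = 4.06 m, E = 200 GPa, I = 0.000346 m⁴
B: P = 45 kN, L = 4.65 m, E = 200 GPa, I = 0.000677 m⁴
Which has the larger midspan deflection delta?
Model: a simply supported beam with a point load P at midspan, so delta = (P·L^3) / (48·E·I) (SI units).
  A: delta = (26700 × 4.06^3) / (48 × (2 × 10¹¹) × 0.000346) = 0.000538 m = 0.538 mm
  B: delta = (45000 × 4.65^3) / (48 × (2 × 10¹¹) × 0.000677) = 0.0006962 m = 0.6962 mm
0.6962 mm > 0.538 mm, so B is larger.
Final answer: B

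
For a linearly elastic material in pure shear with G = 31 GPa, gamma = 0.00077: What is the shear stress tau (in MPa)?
Model: a linearly elastic material in pure shear, so tau = G·gamma.
Convert to SI units:
  G = 31 GPa = 3.1 × 10¹⁰ Pa
Substitute:
  tau = (3.1 × 10¹⁰) × 0.00077
  tau = 2.387 × 10⁷ Pa
Convert: tau = 2.387 × 10⁷ Pa = 23.87 MPa
Final answer: tau = 23.87 MPa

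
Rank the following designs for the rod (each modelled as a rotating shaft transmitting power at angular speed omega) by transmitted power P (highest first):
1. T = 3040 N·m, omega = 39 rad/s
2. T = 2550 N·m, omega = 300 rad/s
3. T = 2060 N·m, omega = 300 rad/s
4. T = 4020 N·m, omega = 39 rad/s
Model: a rotating shaft transmitting power at angular speed omega, so P = T·omega (SI units).
  Case 1: P = 3040 × 39 = 118600 W = 118.6 kW
  Case 2: P = 2550 × 300 = 765000 W = 765 kW
  Case 3: P = 2060 × 300 = 618000 W = 618 kW
  Case 4: P = 4020 × 39 = 156800 W = 156.8 kW
Ordering: 765 kW (case 2) > 618 kW (case 3) > 156.8 kW (case 4) > 118.6 kW (case 1)
Final answer: 2, 3, 4, 1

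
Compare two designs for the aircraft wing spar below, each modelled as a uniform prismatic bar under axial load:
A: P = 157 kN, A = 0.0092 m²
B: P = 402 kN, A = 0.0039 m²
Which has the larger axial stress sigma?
Model: a uniform prismatic bar under axial load, so sigma = P / A (SI units).
  A: sigma = 157000 / 0.0092 = 1.707 × 10⁷ Pa = 17.07 MPa
  B: sigma = 402000 / 0.0039 = 1.031 × 10⁸ Pa = 103.1 MPa
103.1 MPa > 17.07 MPa, so B is larger.
Final answer: B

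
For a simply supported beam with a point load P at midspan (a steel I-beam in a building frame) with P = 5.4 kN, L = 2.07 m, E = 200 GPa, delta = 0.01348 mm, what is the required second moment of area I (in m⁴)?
Model: a simply supported beam with a point load P at midspan, so delta = (P·L^3) / (48·E·I).
Solve for I: I = (P·L^3) / (48·delta·E).
Convert to SI units:
  P = 5.4 kN = 5400 N
  E = 200 GPa = 2 × 10¹¹ Pa
  delta = 0.01348 mm = 1.348 × 10⁻⁵ m
Substitute:
  I = (5400 × 2.07^3) / (48 × (1.348 × 10⁻⁵) × (2 × 10¹¹))
  I = 0.0003701 m⁴
Final answer: I = 0.0003701 m⁴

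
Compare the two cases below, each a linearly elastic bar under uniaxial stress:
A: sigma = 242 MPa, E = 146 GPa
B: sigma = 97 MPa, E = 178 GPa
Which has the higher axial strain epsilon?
Model: a linearly elastic bar under uniaxial stress, so epsilon = sigma / E (SI units).
  A: epsilon = (2.42 × 10⁸) / (1.46 × 10¹¹) = 0.001658
  B: epsilon = (9.7 × 10⁷) / (1.78 × 10¹¹) = 0.0005449
0.001658 > 0.0005449, so A is larger.
Final answer: A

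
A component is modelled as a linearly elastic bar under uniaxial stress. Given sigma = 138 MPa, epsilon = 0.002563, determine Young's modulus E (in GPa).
Model: a linearly elastic bar under uniaxial stress, so epsilon = sigma / E.
Solve for E: E = sigma / epsilon.
Convert to SI units:
  sigma = 138 MPa = 1.38 × 10⁸ Pa
Substitute:
  E = (1.38 × 10⁸) / 0.002563
  E = 5.384 × 10¹⁰ Pa
Convert: E = 5.384 × 10¹⁰ Pa = 53.84 GPa
Final answer: E = 53.84 GPa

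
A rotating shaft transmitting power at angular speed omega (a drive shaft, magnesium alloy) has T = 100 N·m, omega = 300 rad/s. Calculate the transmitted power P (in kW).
Model: a rotating shaft transmitting power at angular speed omega, so P = T·omega.
Substitute:
  P = 100 × 300
  P = 30000 W
Convert: P = 30000 W = 30 kW
Final answer: P = 30 kW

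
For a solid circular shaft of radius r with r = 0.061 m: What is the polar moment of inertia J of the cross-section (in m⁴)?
Model: a solid circular shaft of radius r, so J = (π·r^4) / 2.
Substitute:
  J = (π × 0.061^4) / 2
  J = 2.175 × 10⁻⁵ m⁴
Final answer: J = 2.175 × 10⁻⁵ m⁴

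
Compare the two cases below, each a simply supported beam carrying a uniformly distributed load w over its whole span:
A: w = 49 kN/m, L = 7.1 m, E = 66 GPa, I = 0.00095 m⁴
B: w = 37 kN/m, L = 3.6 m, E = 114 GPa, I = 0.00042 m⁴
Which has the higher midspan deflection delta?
Model: a simply supported beam carrying a uniformly distributed load w over its whole span, so delta = (5·w·L^4) / (384·E·I) (SI units).
  A: delta = (5 × 49000 × 7.1^4) / (384 × (6.6 × 10¹⁰) × 0.00095) = 0.02586 m = 25.86 mm
  B: delta = (5 × 37000 × 3.6^4) / (384 × (1.14 × 10¹¹) × 0.00042) = 0.00169 m = 1.69 mm
25.86 mm > 1.69 mm, so A is larger.
Final answer: A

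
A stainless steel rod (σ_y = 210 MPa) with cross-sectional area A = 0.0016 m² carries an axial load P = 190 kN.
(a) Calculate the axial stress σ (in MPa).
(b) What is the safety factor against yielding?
(a) Axial stress σ = P/A. Convert P = 190 kN = 190000 N.
  σ = 190000 / 0.0016 = 1.188 × 10⁸ Pa = 118.8 MPa
(b) Safety factor SF = σ_y/σ = 210 / 118.8 = 1.768
Final answer: (a) σ = 118.8 MPa, (b) SF = 1.768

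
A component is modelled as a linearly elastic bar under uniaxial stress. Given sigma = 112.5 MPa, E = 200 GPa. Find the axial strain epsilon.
Model: a linearly elastic bar under uniaxial stress, so epsilon = sigma / E.
Convert to SI units:
  sigma = 112.5 MPa = 1.125 × 10⁸ Pa
  E = 200 GPa = 2 × 10¹¹ Pa
Substitute:
  epsilon = (1.125 × 10⁸) / (2 × 10¹¹)
  epsilon = 0.0005625
Final answer: epsilon = 0.0005625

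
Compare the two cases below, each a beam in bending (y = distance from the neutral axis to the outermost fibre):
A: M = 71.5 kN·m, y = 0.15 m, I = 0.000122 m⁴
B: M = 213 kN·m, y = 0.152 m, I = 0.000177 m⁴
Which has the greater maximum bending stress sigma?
Model: a beam in bending (y = distance from the neutral axis to the outermost fibre), so sigma = (M·y) / I (SI units).
  A: sigma = (71500 × 0.15) / 0.000122 = 8.791 × 10⁷ Pa = 87.91 MPa
  B: sigma = (213000 × 0.152) / 0.000177 = 1.829 × 10⁸ Pa = 182.9 MPa
182.9 MPa > 87.91 MPa, so B is larger.
Final answer: B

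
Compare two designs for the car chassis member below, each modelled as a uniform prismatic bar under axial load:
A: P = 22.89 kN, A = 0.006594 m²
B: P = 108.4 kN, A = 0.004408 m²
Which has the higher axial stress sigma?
Model: a uniform prismatic bar under axial load, so sigma = P / A (SI units).
  A: sigma = 22890 / 0.006594 = 3.471 × 10⁶ Pa = 3.471 MPa
  B: sigma = 108400 / 0.004408 = 2.459 × 10⁷ Pa = 24.59 MPa
24.59 MPa > 3.471 MPa, so B is larger.
Final answer: B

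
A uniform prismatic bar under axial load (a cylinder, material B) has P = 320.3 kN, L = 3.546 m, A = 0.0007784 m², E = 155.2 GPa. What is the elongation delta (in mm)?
Model: a uniform prismatic bar under axial load, so delta = (P·L) / (A·E).
Convert to SI units:
  P = 320.3 kN = 320300 N
  E = 155.2 GPa = 1.552 × 10¹¹ Pa
Substitute:
  delta = (320300 × 3.546) / (0.0007784 × (1.552 × 10¹¹))
  delta = 0.009402 m
Convert: delta = 0.009402 m = 9.402 mm
Final answer: delta = 9.402 mm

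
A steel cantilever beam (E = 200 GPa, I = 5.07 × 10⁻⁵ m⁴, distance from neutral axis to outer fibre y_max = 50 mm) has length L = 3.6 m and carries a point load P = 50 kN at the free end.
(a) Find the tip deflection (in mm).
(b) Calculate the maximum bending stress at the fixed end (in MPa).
(a) Tip deflection of a cantilever with an end point load: δ = P·L^3 / (3·E·I). Convert P = 50 kN = 50000 N, E = 200 GPa = 2 × 10¹¹ Pa.
  δ = (50000 × 3.6^3) / (3 × (2 × 10¹¹) × (5.07 × 10⁻⁵)) = 0.07669 m = 76.69 mm
(b) Maximum bending moment at the fixed end: M = P·L = 50000 × 3.6 = 180000 N·m. Convert y_max = 50 mm = 0.05 m.
  σ = M·y_max / I = (180000 × 0.05) / (5.07 × 10⁻⁵) = 1.775 × 10⁸ Pa = 177.5 MPa
Final answer: (a) δ = 76.69 mm, (b) σ = 177.5 MPa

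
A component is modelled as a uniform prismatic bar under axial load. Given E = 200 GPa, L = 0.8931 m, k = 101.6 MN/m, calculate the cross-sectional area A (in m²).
Model: a uniform prismatic bar under axial load, so k = (A·E) / L.
Solve for A: A = (k·L) / E.
Convert to SI units:
  E = 200 GPa = 2 × 10¹¹ Pa
  k = 101.6 MN/m = 1.016 × 10⁸ N/m
Substitute:
  A = ((1.016 × 10⁸) × 0.8931) / (2 × 10¹¹)
  A = 0.0004537 m²
Final answer: A = 0.0004537 m²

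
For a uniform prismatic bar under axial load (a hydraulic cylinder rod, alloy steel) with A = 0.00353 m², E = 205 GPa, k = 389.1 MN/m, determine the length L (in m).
Model: a uniform prismatic bar under axial load, so k = (A·E) / L.
Solve for L: L = (A·E) / k.
Convert to SI units:
  E = 205 GPa = 2.05 × 10¹¹ Pa
  k = 389.1 MN/m = 3.891 × 10⁸ N/m
Substitute:
  L = (0.00353 × (2.05 × 10¹¹)) / (3.891 × 10⁸)
  L = 1.86 m
Final answer: L = 1.86 m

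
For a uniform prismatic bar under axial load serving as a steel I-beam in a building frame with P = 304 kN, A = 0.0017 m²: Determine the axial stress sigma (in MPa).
Model: a uniform prismatic bar under axial load, so sigma = P / A.
Convert to SI units:
  P = 304 kN = 304000 N
Substitute:
  sigma = 304000 / 0.0017
  sigma = 1.788 × 10⁸ Pa
Convert: sigma = 1.788 × 10⁸ Pa = 178.8 MPa
Final answer: sigma = 178.8 MPa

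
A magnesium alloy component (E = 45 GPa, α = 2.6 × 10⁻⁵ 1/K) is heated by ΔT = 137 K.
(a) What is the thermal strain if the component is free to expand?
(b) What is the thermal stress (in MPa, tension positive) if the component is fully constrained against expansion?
(a) Free thermal strain ε_th = α·ΔT = (2.6 × 10⁻⁵) × 137 = 0.003562
(b) Fully constrained, the expansion is suppressed, so σ = -E·α·ΔT. Convert E = 45 GPa = 4.5 × 10¹⁰ Pa.
  σ = -(4.5 × 10¹⁰) × (2.6 × 10⁻⁵) × 137 = -1.603 × 10⁸ Pa = -160.3 MPa (compressive)
Final answer: (a) ε_th = 0.003562, (b) σ = -160.3 MPa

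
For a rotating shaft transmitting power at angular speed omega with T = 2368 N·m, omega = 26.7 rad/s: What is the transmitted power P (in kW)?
Model: a rotating shaft transmitting power at angular speed omega, so P = T·omega.
Substitute:
  P = 2368 × 26.7
  P = 63230 W
Convert: P = 63230 W = 63.23 kW
Final answer: P = 63.23 kW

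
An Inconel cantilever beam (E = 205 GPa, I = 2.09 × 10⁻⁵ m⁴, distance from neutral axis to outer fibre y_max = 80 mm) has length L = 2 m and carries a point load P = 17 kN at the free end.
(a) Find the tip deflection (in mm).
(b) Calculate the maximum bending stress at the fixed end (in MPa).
(a) Tip deflection of a cantilever with an end point load: δ = P·L^3 / (3·E·I). Convert P = 17 kN = 17000 N, E = 205 GPa = 2.05 × 10¹¹ Pa.
  δ = (17000 × 2^3) / (3 × (2.05 × 10¹¹) × (2.09 × 10⁻⁵)) = 0.01058 m = 10.58 mm
(b) Maximum bending moment at the fixed end: M = P·L = 17000 × 2 = 34000 N·m. Convert y_max = 80 mm = 0.08 m.
  σ = M·y_max / I = (34000 × 0.08) / (2.09 × 10⁻⁵) = 1.301 × 10⁸ Pa = 130.1 MPa
Final answer: (a) δ = 10.58 mm, (b) σ = 130.1 MPa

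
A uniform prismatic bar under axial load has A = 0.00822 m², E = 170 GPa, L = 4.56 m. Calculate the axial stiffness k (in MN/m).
Model: a uniform prismatic bar under axial load, so k = (A·E) / L.
Convert to SI units:
  E = 170 GPa = 1.7 × 10¹¹ Pa
Substitute:
  k = (0.00822 × (1.7 × 10¹¹)) / 4.56
  k = 3.064 × 10⁸ N/m
Convert: k = 3.064 × 10⁸ N/m = 306.4 MN/m
Final answer: k = 306.4 MN/m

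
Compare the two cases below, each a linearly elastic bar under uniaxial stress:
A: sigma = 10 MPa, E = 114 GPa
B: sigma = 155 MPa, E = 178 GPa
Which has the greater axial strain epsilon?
Model: a linearly elastic bar under uniaxial stress, so epsilon = sigma / E (SI units).
  A: epsilon = (1 × 10⁷) / (1.14 × 10¹¹) = 8.772 × 10⁻⁵
  B: epsilon = (1.55 × 10⁸) / (1.78 × 10¹¹) = 0.0008708
0.0008708 > 8.772 × 10⁻⁵, so B is larger.
Final answer: B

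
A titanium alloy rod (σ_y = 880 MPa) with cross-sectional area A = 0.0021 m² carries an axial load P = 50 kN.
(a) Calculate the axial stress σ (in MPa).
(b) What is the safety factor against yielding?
(a) Axial stress σ = P/A. Convert P = 50 kN = 50000 N.
  σ = 50000 / 0.0021 = 2.381 × 10⁷ Pa = 23.81 MPa
(b) Safety factor SF = σ_y/σ = 880 / 23.81 = 36.96
Final answer: (a) σ = 23.81 MPa, (b) SF = 36.96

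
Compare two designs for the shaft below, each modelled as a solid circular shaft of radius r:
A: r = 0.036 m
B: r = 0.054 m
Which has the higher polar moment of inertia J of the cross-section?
Model: a solid circular shaft of radius r, so J = (π·r^4) / 2 (SI units).
  A: J = (π × 0.036^4) / 2 = 2.638 × 10⁻⁶ m⁴
  B: J = (π × 0.054^4) / 2 = 1.336 × 10⁻⁵ m⁴
1.336 × 10⁻⁵ m⁴ > 2.638 × 10⁻⁶ m⁴, so B is larger.
Final answer: B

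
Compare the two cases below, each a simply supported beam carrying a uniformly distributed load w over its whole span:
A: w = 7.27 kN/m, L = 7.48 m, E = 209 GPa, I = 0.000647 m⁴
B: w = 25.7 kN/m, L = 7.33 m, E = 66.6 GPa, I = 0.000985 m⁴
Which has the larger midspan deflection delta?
Model: a simply supported beam carrying a uniformly distributed load w over its whole span, so delta = (5·w·L^4) / (384·E·I) (SI units).
  A: delta = (5 × 7270 × 7.48^4) / (384 × (2.09 × 10¹¹) × 0.000647) = 0.002191 m = 2.191 mm
  B: delta = (5 × 25700 × 7.33^4) / (384 × (6.66 × 10¹⁰) × 0.000985) = 0.01473 m = 14.73 mm
14.73 mm > 2.191 mm, so B is larger.
Final answer: B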